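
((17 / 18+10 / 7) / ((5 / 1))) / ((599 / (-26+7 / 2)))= -299 / 16772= -0.02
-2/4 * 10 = -5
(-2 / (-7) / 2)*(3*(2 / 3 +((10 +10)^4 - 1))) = 68571.29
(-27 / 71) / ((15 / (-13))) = 117 / 355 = 0.33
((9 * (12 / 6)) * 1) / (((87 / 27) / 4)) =648 / 29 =22.34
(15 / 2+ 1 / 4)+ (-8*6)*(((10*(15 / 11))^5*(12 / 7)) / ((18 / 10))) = -97199965051933 / 4509428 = -21554832.46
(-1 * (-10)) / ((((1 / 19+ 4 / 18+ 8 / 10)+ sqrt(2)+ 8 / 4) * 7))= 22477950 / 38147137 -7310250 * sqrt(2) / 38147137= 0.32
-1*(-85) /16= 85 /16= 5.31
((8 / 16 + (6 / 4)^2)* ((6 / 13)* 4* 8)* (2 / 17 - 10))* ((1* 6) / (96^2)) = -231 / 884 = -0.26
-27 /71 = -0.38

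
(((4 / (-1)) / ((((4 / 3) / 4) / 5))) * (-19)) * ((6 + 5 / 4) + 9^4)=7487805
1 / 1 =1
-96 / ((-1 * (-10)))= -48 / 5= -9.60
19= 19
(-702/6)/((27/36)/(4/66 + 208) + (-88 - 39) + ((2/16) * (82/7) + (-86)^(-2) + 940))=-13863195528/96505380263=-0.14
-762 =-762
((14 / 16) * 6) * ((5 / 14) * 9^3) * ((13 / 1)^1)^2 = 1848015 / 8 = 231001.88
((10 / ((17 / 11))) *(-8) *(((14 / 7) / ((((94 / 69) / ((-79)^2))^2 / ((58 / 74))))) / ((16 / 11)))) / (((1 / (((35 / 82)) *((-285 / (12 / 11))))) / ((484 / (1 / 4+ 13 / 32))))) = 5485299137673866247000 / 56967901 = 96287541604769.08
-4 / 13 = -0.31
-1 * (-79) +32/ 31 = 2481/ 31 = 80.03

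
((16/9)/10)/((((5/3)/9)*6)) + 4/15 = 32/75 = 0.43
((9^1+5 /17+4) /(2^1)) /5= 1.33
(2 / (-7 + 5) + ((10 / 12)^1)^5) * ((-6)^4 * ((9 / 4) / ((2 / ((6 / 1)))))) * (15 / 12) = -6540.47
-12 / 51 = -4 / 17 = -0.24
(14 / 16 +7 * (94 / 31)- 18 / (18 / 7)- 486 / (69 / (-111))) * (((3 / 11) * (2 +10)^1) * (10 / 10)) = 40911039 / 15686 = 2608.12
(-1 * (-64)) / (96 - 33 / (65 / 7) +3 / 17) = 17680 / 25587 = 0.69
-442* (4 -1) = -1326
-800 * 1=-800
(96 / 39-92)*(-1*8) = 716.31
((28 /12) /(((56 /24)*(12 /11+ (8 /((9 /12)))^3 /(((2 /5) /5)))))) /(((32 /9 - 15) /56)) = -37422 /116027543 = -0.00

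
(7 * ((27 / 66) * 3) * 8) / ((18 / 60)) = 2520 / 11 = 229.09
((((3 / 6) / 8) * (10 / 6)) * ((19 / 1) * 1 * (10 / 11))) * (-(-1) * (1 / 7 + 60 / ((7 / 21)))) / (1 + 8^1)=598975 / 16632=36.01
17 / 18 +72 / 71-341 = -433295 / 1278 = -339.04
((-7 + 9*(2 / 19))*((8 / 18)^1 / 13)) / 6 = -230 / 6669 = -0.03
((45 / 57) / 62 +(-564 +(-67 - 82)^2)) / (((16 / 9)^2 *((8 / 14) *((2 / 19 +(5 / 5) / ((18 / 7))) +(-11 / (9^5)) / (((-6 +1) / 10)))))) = 853371622897983 / 35224570880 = 24226.60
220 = 220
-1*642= -642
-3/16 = -0.19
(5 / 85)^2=1 / 289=0.00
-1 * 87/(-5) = 87/5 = 17.40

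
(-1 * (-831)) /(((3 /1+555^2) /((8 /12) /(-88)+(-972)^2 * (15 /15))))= 34545081899 /13553232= 2548.84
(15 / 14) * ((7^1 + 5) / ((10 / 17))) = 153 / 7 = 21.86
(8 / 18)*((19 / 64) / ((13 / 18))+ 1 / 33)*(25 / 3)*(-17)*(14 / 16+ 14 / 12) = -126178675 / 2223936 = -56.74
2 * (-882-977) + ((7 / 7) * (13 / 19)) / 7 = -494481 / 133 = -3717.90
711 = 711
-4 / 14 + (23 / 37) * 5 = 2.82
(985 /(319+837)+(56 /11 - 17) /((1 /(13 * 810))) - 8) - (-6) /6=-1594699257 /12716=-125408.88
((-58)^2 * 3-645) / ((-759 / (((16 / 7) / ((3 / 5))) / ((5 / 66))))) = -100768 / 161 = -625.89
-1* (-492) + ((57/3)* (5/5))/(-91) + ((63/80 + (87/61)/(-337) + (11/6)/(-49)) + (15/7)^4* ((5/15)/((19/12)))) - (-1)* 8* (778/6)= 1496414002997917/975301374320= 1534.31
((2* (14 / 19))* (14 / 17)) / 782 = 196 / 126293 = 0.00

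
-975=-975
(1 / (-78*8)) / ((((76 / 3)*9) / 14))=-7 / 71136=-0.00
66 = 66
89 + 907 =996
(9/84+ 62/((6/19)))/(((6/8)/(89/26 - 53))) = -21269789/1638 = -12985.22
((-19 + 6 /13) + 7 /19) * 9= -40392 /247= -163.53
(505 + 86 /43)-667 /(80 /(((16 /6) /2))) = 29753 /60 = 495.88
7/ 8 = 0.88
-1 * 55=-55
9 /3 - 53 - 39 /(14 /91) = -607 /2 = -303.50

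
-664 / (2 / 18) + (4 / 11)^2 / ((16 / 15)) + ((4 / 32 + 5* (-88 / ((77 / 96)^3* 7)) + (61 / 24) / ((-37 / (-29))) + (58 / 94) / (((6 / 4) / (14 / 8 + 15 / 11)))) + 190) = -5965885633251 / 1010432038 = -5904.29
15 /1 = 15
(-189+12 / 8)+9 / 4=-185.25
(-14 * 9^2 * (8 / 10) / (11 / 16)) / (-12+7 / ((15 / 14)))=108864 / 451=241.38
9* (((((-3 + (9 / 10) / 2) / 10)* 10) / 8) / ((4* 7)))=-459 / 4480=-0.10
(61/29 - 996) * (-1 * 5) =144115/29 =4969.48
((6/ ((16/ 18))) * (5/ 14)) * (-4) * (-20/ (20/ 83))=800.36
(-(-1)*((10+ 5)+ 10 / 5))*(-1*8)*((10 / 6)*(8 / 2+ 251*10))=-569840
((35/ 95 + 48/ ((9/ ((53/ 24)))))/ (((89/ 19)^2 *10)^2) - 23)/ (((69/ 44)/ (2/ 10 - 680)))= 16186323026687891/ 1623455485875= 9970.29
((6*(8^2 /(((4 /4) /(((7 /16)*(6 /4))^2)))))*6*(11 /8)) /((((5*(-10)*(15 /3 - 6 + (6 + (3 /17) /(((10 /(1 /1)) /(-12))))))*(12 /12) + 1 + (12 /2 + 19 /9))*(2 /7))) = -46758789 /2255104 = -20.73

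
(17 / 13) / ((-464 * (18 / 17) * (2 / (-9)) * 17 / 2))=17 / 12064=0.00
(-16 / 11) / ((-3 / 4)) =64 / 33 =1.94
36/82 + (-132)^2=714402/41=17424.44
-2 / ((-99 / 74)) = 148 / 99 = 1.49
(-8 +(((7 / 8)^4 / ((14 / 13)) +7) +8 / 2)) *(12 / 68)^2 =0.11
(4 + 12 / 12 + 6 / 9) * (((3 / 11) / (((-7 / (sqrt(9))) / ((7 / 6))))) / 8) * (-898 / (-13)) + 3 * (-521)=-1795705 / 1144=-1569.67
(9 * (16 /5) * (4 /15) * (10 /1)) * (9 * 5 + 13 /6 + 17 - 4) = 23104 /5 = 4620.80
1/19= 0.05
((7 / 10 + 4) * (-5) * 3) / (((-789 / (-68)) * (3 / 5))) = -7990 / 789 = -10.13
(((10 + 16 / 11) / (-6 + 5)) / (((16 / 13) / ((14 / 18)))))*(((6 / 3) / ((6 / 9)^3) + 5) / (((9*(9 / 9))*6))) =-29939 / 19008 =-1.58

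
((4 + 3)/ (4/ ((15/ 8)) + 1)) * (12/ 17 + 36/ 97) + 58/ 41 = 12140854/ 3177623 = 3.82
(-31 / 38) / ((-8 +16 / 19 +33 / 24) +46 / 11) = 1364 / 2677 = 0.51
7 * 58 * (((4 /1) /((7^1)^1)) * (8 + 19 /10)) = 11484 /5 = 2296.80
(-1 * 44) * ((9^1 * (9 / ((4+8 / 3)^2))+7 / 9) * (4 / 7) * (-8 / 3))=823768 / 4725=174.34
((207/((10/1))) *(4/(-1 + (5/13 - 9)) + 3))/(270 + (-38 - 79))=437/1250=0.35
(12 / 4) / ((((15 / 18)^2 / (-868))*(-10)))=46872 / 125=374.98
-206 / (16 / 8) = -103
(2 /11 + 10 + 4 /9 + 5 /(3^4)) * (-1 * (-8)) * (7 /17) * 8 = 4266304 /15147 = 281.66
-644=-644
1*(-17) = -17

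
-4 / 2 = -2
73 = 73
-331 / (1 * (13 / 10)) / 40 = -331 / 52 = -6.37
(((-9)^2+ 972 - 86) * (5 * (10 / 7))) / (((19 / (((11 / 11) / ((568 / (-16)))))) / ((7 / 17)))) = -96700 / 22933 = -4.22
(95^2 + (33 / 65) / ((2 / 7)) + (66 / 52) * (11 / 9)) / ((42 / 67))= 14402.33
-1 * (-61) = 61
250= 250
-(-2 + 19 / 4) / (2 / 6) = -33 / 4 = -8.25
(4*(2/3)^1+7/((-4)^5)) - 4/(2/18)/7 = -53395/21504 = -2.48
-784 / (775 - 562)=-784 / 213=-3.68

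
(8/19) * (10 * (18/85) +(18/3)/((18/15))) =968/323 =3.00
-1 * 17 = -17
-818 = -818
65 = 65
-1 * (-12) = 12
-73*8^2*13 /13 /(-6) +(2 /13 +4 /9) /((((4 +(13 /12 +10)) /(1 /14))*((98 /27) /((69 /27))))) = 269334482 /345891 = 778.67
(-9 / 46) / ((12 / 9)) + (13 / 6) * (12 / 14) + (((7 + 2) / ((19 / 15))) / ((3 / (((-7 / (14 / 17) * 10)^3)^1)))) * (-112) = 162904738.55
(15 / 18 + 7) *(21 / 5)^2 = 138.18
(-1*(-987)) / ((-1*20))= -987 / 20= -49.35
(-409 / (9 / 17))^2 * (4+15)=918539971 / 81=11339999.64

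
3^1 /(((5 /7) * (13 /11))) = 231 /65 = 3.55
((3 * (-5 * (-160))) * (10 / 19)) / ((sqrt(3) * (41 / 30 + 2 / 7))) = 1680000 * sqrt(3) / 6593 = 441.35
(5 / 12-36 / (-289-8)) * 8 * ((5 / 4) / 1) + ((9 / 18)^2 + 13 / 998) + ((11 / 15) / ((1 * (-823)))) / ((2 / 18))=1527022081 / 271046820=5.63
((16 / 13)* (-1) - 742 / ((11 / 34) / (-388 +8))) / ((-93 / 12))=-498504576 / 4433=-112453.10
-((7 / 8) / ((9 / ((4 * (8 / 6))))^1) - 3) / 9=0.28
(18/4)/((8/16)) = 9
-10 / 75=-2 / 15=-0.13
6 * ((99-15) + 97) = 1086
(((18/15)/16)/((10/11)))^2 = 1089/160000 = 0.01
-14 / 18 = -7 / 9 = -0.78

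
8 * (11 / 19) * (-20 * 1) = -1760 / 19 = -92.63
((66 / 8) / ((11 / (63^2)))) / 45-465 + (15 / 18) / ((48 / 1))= -574319 / 1440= -398.83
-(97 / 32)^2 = -9409 / 1024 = -9.19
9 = 9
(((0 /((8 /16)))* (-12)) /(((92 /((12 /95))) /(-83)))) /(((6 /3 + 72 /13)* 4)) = 0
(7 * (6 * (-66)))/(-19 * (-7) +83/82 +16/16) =-227304/11071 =-20.53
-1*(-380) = 380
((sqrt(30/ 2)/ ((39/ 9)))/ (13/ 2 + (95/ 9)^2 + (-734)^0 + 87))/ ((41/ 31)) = 15066 * sqrt(15)/ 17780347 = 0.00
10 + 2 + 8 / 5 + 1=14.60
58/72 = 29/36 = 0.81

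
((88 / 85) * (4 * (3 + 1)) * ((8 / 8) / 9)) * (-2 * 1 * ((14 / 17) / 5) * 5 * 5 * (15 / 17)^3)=-14784000 / 1419857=-10.41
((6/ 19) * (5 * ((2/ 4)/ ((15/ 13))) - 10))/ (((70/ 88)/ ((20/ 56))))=-1034/ 931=-1.11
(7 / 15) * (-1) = -7 / 15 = -0.47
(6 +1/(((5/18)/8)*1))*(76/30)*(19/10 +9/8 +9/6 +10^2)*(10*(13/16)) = 29948503/400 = 74871.26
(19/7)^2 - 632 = -30607/49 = -624.63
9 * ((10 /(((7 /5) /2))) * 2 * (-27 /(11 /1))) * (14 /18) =-5400 /11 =-490.91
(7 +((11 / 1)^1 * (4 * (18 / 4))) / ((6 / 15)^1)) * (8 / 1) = 4016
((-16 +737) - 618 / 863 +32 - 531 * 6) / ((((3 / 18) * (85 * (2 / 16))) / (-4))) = 403257024 / 73355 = 5497.34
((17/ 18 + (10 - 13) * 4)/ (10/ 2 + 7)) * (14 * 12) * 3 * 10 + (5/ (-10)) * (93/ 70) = -1950479/ 420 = -4644.00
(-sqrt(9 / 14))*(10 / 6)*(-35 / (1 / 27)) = 675*sqrt(14) / 2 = 1262.81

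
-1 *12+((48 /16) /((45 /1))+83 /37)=-5378 /555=-9.69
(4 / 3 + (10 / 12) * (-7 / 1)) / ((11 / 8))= -36 / 11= -3.27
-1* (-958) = 958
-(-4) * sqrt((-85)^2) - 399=-59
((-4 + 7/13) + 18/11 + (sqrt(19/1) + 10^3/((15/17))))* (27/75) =9* sqrt(19)/25 + 1456251/3575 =408.91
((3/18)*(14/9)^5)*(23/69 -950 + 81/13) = -9894348128/6908733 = -1432.15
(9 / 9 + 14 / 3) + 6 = 35 / 3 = 11.67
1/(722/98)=49/361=0.14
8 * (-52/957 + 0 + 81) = 619720/957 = 647.57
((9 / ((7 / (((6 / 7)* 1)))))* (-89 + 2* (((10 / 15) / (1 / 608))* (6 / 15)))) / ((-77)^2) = 63522 / 1452605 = 0.04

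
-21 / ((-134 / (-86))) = -903 / 67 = -13.48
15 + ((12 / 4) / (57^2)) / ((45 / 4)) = 731029 / 48735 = 15.00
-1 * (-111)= 111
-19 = -19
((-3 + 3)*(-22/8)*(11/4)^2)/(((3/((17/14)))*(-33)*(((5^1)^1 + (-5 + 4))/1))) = 0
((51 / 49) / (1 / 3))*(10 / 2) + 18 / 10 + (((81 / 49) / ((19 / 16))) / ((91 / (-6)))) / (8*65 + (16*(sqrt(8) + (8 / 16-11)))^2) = 17.41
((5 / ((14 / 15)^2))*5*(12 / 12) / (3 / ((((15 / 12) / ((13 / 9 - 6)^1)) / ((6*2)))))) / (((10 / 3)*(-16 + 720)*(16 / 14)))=-0.00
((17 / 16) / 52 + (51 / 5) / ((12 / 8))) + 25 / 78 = 7.14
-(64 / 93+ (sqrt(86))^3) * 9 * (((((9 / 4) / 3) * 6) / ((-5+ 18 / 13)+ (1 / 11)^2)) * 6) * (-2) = -32872554 * sqrt(86) / 2837-8154432 / 87947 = -107546.91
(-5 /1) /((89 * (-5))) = 1 /89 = 0.01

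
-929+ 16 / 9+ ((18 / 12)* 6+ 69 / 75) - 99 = -228668 / 225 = -1016.30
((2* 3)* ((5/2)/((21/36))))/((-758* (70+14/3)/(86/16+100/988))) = -1460835/587140736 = -0.00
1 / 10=0.10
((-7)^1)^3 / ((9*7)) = -49 / 9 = -5.44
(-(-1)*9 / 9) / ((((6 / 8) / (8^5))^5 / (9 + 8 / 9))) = 3443020734262463889563189248 / 2187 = 1574312178446485546210878.00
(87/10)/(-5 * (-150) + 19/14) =0.01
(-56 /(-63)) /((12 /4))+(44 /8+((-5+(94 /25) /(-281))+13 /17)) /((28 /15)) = 4987097 /5159160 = 0.97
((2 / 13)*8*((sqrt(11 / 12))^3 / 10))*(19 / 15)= 209*sqrt(33) / 8775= 0.14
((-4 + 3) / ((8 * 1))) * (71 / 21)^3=-357911 / 74088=-4.83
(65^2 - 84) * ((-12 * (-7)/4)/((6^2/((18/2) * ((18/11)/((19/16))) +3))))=31103051/836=37204.61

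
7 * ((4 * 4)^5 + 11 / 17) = 124780621 / 17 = 7340036.53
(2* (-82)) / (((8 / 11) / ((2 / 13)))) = -451 / 13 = -34.69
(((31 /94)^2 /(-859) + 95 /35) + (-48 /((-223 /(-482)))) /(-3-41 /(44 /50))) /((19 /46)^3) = 1511808318564163902 /22165489988108579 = 68.21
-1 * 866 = -866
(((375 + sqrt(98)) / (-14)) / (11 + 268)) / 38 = -125 / 49476 - sqrt(2) / 21204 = -0.00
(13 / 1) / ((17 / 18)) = 234 / 17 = 13.76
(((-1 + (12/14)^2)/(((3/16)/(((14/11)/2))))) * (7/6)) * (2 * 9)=-208/11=-18.91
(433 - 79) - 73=281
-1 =-1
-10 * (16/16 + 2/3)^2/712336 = -125/3205512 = -0.00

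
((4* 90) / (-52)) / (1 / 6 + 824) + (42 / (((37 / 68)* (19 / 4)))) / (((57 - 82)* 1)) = -0.66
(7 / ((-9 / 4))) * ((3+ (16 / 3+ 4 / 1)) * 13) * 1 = -13468 / 27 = -498.81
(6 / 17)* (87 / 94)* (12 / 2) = 1566 / 799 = 1.96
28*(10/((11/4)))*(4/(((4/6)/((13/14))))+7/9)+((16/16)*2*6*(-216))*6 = -1475648/99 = -14905.54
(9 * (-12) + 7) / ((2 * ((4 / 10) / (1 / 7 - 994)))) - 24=3512613 / 28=125450.46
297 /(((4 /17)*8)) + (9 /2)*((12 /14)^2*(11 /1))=304425 /1568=194.15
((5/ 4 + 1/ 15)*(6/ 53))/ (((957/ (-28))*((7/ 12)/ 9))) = -5688/ 84535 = -0.07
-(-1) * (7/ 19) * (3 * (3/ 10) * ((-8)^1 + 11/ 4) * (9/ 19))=-11907/ 14440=-0.82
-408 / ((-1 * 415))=408 / 415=0.98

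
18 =18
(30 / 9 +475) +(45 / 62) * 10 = 45160 / 93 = 485.59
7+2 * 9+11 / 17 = 436 / 17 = 25.65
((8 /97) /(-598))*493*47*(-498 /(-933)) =-1.71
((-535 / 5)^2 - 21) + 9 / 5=57149 / 5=11429.80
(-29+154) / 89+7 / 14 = 339 / 178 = 1.90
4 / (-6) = -2 / 3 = -0.67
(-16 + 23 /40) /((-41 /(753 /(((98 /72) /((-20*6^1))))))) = -50176908 /2009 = -24976.06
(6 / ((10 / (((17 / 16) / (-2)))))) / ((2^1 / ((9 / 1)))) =-459 / 320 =-1.43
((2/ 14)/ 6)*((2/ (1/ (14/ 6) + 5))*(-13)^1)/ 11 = -13/ 1254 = -0.01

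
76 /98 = 38 /49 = 0.78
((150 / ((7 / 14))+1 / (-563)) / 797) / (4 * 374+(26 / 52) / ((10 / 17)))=3377980 / 13433061207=0.00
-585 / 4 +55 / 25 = -2881 / 20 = -144.05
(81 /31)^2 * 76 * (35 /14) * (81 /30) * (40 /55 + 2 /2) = 63950067 /10571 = 6049.58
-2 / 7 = -0.29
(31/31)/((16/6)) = 3/8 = 0.38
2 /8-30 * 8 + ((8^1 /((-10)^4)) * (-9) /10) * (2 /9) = -239.75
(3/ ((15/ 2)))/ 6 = 0.07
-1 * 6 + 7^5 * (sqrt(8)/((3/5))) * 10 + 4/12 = -17/3 + 1680700 * sqrt(2)/3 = 792283.91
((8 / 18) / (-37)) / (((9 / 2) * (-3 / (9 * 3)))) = 0.02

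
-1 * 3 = -3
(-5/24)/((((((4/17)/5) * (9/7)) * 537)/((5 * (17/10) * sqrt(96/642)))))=-50575 * sqrt(107)/24822288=-0.02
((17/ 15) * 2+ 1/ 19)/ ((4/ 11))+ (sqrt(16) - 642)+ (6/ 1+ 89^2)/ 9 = 852113/ 3420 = 249.16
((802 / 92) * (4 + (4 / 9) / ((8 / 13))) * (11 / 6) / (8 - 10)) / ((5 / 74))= -2774519 / 4968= -558.48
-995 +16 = -979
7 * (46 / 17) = 322 / 17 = 18.94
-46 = -46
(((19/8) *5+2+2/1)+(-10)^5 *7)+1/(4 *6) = -8399809/12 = -699984.08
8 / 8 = 1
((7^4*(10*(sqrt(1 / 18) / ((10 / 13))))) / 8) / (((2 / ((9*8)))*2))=93639*sqrt(2) / 8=16553.19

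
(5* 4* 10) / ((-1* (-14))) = 100 / 7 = 14.29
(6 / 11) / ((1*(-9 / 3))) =-2 / 11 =-0.18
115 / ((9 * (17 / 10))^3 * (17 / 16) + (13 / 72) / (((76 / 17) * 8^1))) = 629280000 / 20823316303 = 0.03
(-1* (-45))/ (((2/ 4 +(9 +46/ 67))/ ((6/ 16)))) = 603/ 364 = 1.66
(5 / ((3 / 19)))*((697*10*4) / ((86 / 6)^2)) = 7945800 / 1849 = 4297.35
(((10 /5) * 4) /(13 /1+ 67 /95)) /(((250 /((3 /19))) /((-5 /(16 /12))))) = -0.00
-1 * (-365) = 365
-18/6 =-3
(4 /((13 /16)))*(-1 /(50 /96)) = -3072 /325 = -9.45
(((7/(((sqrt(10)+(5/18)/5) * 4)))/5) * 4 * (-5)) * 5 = 630/3239 - 11340 * sqrt(10)/3239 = -10.88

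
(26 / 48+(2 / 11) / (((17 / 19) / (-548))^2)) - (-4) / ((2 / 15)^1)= 5205997919 / 76296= 68234.22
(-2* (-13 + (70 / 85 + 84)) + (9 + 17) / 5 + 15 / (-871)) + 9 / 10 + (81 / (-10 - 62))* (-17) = -70149217 / 592280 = -118.44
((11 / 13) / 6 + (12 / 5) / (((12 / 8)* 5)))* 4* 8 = 14384 / 975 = 14.75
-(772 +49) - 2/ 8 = -3285/ 4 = -821.25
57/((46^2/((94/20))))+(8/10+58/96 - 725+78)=-81948773/126960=-645.47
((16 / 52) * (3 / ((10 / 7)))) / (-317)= -0.00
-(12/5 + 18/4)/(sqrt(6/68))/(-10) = 23 * sqrt(102)/100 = 2.32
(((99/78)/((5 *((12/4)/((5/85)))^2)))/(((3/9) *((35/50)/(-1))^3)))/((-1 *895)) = 220/230668529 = 0.00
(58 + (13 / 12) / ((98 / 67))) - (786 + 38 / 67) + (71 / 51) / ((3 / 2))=-726.90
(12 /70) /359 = 6 /12565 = 0.00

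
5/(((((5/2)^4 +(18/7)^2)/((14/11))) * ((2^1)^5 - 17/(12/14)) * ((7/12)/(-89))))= -50238720/28754627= -1.75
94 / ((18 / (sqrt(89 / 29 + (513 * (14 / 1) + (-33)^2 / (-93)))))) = 235 * sqrt(231900646) / 8091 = 442.30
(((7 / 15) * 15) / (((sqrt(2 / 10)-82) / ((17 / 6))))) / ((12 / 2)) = -24395 / 605142-119 * sqrt(5) / 1210284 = -0.04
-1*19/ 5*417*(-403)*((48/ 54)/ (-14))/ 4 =-1064323/ 105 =-10136.41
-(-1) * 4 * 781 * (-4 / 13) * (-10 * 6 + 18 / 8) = 721644 / 13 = 55511.08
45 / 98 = 0.46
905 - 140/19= 17055/19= 897.63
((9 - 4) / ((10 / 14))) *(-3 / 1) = -21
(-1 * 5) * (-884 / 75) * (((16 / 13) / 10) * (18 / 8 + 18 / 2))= 408 / 5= 81.60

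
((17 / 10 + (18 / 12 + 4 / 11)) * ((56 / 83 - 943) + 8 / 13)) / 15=-39831316 / 178035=-223.73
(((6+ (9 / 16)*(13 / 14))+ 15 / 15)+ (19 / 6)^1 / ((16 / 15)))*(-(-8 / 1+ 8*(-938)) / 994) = 1103325 / 13916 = 79.28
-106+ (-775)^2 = 600519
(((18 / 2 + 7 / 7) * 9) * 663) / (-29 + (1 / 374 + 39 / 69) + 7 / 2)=-2393.30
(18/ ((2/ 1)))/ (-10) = -9/ 10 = -0.90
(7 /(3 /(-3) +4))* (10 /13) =70 /39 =1.79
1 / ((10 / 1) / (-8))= -4 / 5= -0.80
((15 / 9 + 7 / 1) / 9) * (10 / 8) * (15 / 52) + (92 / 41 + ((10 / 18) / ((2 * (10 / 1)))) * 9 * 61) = 52667 / 2952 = 17.84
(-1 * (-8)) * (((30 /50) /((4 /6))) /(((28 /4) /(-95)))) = -684 /7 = -97.71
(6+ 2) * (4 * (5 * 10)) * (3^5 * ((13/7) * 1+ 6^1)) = 21384000/7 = 3054857.14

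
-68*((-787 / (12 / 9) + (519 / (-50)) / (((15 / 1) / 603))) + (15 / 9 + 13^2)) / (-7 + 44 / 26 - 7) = -277418869 / 60000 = -4623.65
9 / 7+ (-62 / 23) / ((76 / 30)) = 678 / 3059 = 0.22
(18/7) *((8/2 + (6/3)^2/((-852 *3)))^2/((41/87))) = 54089350/620043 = 87.23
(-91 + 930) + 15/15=840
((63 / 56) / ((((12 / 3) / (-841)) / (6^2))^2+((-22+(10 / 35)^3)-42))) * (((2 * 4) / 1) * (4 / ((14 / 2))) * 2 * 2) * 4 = -1616946214464 / 1257166515041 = -1.29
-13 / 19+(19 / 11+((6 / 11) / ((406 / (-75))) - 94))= -3948159 / 42427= -93.06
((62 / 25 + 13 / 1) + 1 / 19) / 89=7378 / 42275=0.17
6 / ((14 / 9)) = 27 / 7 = 3.86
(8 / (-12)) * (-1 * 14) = 28 / 3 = 9.33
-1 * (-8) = 8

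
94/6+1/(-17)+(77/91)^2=140695/8619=16.32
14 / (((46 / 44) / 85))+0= 26180 / 23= 1138.26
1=1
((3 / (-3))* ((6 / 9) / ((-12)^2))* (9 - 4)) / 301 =-0.00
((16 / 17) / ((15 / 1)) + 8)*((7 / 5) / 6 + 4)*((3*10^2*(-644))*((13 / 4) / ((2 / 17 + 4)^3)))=-306978.90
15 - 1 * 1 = 14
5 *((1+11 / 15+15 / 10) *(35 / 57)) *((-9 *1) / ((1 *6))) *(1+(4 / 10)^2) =-19691 / 1140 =-17.27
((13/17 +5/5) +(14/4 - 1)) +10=485/34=14.26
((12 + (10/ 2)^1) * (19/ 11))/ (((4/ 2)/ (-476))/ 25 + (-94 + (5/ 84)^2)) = -968612400/ 3100647869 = -0.31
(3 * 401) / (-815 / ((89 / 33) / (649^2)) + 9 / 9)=-107067 / 11328200806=-0.00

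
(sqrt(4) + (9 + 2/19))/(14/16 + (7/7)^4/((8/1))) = 211/19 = 11.11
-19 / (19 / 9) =-9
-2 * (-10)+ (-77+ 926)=869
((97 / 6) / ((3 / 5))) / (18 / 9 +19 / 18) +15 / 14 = 1523 / 154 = 9.89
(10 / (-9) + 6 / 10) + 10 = 427 / 45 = 9.49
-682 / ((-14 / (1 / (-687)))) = -0.07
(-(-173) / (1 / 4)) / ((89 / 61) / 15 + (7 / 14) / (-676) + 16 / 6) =285353120 / 1139431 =250.43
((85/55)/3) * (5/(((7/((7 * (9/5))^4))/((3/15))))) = 12752397/6875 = 1854.89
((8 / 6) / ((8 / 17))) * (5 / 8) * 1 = 85 / 48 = 1.77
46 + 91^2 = 8327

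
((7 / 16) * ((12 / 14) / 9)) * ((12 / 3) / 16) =1 / 96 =0.01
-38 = -38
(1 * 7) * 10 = 70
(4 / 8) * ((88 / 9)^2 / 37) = 3872 / 2997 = 1.29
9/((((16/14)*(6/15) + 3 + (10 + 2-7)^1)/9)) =2835/296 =9.58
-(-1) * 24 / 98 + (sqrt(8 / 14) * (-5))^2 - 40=-1248 / 49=-25.47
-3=-3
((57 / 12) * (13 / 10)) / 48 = 247 / 1920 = 0.13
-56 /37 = -1.51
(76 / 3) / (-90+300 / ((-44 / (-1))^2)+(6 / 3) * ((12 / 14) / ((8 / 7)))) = -0.29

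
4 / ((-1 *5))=-4 / 5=-0.80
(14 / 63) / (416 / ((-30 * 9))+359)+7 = 337829 / 48257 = 7.00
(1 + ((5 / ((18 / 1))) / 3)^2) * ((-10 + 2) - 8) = -11764 / 729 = -16.14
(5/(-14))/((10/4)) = -1/7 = -0.14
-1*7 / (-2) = 7 / 2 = 3.50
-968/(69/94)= -90992/69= -1318.72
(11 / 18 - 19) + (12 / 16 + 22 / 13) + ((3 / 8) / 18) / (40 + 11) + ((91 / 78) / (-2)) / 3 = -513659 / 31824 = -16.14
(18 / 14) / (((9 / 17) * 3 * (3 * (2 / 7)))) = 0.94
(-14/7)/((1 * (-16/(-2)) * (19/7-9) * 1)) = 7/176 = 0.04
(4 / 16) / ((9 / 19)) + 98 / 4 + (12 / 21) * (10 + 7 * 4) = 11779 / 252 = 46.74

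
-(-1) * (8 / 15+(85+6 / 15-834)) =-11221 / 15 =-748.07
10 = 10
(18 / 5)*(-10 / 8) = -9 / 2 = -4.50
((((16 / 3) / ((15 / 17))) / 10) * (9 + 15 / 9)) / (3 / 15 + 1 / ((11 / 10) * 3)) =47872 / 3735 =12.82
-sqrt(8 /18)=-2 /3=-0.67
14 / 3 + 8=38 / 3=12.67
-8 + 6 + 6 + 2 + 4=10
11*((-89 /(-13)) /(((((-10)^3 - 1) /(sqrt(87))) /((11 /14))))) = -979*sqrt(87) /16562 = -0.55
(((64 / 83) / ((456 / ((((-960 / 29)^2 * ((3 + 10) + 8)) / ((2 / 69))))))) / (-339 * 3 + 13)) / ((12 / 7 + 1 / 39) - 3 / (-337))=-20476331366400 / 26780042616629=-0.76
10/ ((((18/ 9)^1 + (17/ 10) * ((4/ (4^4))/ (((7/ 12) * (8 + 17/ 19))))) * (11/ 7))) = 13249600/ 4174819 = 3.17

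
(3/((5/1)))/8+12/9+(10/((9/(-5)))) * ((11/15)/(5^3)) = 7429/5400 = 1.38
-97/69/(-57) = 97/3933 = 0.02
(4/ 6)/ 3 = 2/ 9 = 0.22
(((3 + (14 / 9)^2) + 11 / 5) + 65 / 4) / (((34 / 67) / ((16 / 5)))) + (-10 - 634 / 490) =234849859 / 1686825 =139.23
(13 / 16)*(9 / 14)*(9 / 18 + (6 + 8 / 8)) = 1755 / 448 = 3.92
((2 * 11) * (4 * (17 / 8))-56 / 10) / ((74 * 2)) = 907 / 740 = 1.23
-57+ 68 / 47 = -2611 / 47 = -55.55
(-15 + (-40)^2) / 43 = 36.86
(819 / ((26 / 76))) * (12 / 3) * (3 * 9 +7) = 325584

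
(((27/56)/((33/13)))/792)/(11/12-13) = -39/1965040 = -0.00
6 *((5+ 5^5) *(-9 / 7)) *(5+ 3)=-1352160 / 7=-193165.71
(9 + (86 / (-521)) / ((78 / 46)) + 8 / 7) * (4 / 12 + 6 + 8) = 61438529 / 426699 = 143.99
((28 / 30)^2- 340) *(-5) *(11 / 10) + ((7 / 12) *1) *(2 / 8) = 6715277 / 3600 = 1865.35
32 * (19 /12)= 152 /3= 50.67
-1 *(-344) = 344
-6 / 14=-3 / 7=-0.43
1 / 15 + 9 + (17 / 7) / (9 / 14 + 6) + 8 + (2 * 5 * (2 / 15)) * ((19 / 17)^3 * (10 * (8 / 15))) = 187515614 / 6853635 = 27.36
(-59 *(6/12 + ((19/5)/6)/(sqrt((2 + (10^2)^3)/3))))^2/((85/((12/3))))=66139 *sqrt(333334)/212500425 + 261076778791/6375012750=41.13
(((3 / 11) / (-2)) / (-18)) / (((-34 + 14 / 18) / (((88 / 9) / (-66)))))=1 / 29601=0.00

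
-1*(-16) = 16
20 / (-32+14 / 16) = -160 / 249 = -0.64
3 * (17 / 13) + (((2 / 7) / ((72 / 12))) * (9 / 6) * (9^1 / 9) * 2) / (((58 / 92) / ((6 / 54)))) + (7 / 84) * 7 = 430519 / 95004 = 4.53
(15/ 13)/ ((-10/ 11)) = -33/ 26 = -1.27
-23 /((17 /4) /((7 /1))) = -644 /17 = -37.88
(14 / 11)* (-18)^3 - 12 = -81780 / 11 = -7434.55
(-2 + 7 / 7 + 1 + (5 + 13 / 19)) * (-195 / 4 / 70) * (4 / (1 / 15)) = -237.52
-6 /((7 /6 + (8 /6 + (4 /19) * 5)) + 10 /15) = -1.42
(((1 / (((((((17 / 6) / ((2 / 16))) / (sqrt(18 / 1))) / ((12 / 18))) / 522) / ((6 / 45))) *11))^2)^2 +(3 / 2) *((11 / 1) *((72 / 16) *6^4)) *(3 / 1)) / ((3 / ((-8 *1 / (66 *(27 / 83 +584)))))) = -8138892580930545552 / 407729291595580625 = -19.96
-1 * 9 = -9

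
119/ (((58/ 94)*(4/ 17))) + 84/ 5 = 485149/ 580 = 836.46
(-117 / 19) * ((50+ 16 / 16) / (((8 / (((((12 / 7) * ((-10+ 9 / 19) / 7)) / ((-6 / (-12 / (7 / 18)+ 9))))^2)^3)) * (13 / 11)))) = -18218616404512771239762018505608 / 1455592894575459813900811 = -12516285.61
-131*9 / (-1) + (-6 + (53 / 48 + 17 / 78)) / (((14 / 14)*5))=1225187 / 1040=1178.06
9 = 9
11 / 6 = 1.83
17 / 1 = 17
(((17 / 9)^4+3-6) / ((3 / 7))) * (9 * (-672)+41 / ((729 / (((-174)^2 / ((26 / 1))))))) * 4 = -11260276040048 / 20726199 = -543287.08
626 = 626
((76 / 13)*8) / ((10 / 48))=14592 / 65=224.49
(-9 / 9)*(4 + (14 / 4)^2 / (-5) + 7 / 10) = -9 / 4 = -2.25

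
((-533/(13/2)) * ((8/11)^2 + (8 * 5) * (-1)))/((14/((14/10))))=195816/605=323.66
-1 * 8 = -8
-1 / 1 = -1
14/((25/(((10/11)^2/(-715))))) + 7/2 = 605493/173030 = 3.50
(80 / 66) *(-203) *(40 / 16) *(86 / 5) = -349160 / 33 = -10580.61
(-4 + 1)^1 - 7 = -10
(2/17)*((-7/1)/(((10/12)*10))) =-42/425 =-0.10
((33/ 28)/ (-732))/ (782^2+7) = -11/ 4177979792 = -0.00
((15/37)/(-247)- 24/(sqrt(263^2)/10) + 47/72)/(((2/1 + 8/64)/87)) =-1311924649/122581407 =-10.70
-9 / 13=-0.69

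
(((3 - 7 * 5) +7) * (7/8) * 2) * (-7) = 1225/4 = 306.25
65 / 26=2.50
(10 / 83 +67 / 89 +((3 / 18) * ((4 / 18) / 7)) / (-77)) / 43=93874016 / 4622629473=0.02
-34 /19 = -1.79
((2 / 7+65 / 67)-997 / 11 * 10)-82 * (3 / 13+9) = -111467423 / 67067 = -1662.03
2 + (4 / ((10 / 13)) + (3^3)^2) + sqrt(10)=sqrt(10) + 3681 / 5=739.36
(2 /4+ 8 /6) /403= 11 /2418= 0.00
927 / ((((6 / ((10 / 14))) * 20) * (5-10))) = -309 / 280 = -1.10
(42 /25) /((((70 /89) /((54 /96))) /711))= 1708533 /2000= 854.27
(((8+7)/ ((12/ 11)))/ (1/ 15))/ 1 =825/ 4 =206.25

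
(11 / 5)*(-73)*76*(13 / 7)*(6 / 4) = -1190046 / 35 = -34001.31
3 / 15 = 1 / 5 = 0.20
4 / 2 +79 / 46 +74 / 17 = 6311 / 782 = 8.07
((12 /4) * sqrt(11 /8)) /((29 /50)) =75 * sqrt(22) /58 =6.07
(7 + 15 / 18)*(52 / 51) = 7.99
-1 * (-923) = 923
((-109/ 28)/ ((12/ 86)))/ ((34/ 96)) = -9374/ 119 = -78.77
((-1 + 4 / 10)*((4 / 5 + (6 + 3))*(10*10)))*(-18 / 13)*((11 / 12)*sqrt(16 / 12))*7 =45276*sqrt(3) / 13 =6032.33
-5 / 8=-0.62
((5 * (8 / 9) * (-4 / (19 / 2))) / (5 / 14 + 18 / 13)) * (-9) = 58240 / 6023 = 9.67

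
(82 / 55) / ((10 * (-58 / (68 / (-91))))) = 1394 / 725725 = 0.00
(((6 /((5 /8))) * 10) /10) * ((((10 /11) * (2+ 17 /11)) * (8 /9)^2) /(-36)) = -6656 /9801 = -0.68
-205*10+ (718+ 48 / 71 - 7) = -95021 / 71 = -1338.32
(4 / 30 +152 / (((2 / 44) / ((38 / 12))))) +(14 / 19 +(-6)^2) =3028468 / 285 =10626.20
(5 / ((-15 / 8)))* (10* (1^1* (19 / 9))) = -1520 / 27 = -56.30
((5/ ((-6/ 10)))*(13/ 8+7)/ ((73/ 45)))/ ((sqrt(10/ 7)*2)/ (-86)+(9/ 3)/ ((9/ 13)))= -567874125/ 55537816-435375*sqrt(70)/ 55537816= -10.29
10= 10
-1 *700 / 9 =-700 / 9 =-77.78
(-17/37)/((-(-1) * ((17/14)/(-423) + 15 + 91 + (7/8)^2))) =-3221568/748582853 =-0.00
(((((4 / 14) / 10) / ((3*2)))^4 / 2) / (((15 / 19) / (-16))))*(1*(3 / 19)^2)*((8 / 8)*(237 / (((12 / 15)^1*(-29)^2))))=-79 / 1726451055000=-0.00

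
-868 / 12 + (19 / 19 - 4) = -226 / 3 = -75.33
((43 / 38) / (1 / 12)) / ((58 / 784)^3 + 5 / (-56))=-5180320768 / 33907723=-152.78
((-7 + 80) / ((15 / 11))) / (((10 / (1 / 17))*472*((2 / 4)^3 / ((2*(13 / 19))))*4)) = 10439 / 5717100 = 0.00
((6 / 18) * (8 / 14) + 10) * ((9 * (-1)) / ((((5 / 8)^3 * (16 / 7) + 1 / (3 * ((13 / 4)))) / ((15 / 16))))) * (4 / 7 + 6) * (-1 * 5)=172762200 / 40397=4276.61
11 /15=0.73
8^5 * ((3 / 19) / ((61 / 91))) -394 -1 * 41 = 8441499 / 1159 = 7283.43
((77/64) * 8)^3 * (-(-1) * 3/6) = 456533/1024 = 445.83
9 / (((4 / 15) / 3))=405 / 4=101.25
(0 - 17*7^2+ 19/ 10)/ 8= -8311/ 80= -103.89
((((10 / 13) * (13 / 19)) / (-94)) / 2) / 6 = -5 / 10716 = -0.00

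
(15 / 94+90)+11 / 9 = 77309 / 846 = 91.38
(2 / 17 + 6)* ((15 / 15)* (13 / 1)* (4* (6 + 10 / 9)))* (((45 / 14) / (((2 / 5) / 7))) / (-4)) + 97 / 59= -31905551 / 1003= -31810.12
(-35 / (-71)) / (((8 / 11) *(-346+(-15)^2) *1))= -35 / 6248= -0.01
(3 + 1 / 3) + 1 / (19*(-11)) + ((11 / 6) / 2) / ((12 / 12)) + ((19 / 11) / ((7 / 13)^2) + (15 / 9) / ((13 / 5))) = 17323643 / 1597596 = 10.84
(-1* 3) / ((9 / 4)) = -4 / 3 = -1.33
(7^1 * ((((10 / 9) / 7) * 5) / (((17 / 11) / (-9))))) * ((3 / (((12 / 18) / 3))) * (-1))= 7425 / 17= 436.76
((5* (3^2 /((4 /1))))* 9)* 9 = 3645 /4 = 911.25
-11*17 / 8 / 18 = -1.30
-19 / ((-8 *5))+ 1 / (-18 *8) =337 / 720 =0.47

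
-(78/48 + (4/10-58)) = 2239/40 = 55.98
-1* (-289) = 289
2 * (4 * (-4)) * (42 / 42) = -32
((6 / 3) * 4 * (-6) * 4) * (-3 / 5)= 576 / 5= 115.20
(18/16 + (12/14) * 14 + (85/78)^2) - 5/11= 1854865/133848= 13.86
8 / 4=2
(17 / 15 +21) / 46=166 / 345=0.48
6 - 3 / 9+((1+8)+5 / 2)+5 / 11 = 17.62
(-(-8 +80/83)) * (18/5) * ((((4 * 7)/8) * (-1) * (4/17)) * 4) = -588672/7055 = -83.44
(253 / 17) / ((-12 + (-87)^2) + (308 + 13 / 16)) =4048 / 2139501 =0.00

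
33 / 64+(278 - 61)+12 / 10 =69989 / 320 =218.72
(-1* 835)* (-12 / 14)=5010 / 7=715.71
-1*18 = -18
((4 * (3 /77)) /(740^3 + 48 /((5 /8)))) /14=15 /546039443488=0.00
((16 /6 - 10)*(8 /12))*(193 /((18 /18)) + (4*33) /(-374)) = -144100 /153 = -941.83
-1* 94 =-94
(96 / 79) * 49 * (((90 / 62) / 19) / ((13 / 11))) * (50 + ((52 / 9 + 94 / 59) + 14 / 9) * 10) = 19132344000 / 35689277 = 536.08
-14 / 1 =-14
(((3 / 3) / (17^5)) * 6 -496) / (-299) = 704249066 / 424537243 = 1.66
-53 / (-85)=53 / 85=0.62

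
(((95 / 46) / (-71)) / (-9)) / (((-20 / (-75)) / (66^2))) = 52.79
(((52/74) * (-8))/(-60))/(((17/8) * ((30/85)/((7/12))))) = 364/4995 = 0.07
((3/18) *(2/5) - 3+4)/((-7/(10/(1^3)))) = -32/21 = -1.52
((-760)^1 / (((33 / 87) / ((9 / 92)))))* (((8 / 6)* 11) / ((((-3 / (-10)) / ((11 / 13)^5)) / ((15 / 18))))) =-88739101000 / 25619217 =-3463.77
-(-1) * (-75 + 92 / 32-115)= -1497 / 8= -187.12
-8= -8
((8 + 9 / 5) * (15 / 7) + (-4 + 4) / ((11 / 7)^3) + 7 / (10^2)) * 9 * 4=758.52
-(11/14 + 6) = -95/14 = -6.79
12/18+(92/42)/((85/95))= 1112/357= 3.11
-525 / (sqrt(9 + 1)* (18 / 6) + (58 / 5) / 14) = -50.89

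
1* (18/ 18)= 1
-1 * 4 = -4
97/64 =1.52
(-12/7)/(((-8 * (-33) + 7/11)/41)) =-132/497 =-0.27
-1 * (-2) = 2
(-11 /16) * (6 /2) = -2.06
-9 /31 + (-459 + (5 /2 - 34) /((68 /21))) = -469.02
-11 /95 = -0.12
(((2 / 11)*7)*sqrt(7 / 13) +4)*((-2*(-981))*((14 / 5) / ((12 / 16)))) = 36140.02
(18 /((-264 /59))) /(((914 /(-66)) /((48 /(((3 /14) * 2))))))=14868 /457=32.53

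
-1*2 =-2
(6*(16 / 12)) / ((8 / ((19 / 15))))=19 / 15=1.27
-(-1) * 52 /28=13 /7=1.86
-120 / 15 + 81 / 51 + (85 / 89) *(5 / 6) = -5.62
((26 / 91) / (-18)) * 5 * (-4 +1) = 5 / 21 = 0.24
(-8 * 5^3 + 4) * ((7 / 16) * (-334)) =145540.50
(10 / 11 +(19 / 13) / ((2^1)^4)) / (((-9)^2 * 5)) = 763 / 308880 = 0.00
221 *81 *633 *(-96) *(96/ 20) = -5221478246.40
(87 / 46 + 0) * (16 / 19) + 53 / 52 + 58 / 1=1377345 / 22724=60.61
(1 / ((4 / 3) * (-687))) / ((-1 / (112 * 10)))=1.22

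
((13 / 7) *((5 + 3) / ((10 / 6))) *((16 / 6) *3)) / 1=2496 / 35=71.31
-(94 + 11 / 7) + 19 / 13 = -8564 / 91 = -94.11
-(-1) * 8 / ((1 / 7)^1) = 56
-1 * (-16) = 16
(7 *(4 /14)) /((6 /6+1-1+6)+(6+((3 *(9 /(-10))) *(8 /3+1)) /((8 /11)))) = -160 /49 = -3.27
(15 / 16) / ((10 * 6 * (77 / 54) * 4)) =27 / 9856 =0.00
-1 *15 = -15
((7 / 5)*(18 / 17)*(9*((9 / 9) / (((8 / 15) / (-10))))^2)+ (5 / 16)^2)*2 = 20412425 / 2176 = 9380.71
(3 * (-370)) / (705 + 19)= -555 / 362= -1.53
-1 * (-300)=300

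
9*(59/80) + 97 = 8291/80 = 103.64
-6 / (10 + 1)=-6 / 11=-0.55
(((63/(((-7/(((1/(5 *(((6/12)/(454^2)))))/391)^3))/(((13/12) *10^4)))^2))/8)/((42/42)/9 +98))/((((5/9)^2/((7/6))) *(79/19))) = 3829100696454008692561969838054344753152/249257559929061906637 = 15362024315506263511.93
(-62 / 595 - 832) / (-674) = 247551 / 200515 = 1.23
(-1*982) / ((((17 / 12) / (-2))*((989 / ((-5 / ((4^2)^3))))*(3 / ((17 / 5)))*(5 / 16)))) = -491 / 79120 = -0.01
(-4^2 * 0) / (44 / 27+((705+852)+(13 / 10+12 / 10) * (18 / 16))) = 0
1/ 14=0.07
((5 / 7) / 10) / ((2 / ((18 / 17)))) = 9 / 238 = 0.04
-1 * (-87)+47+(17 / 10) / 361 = 483757 / 3610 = 134.00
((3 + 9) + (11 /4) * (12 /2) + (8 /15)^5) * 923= 40011967853 /1518750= 26345.33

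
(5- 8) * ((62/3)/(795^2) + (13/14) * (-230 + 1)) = 5644614407/8848350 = 637.93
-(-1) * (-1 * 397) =-397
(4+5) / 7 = 9 / 7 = 1.29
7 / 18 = 0.39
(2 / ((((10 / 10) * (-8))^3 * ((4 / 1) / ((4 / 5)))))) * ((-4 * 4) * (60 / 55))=3 / 220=0.01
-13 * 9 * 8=-936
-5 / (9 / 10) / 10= -5 / 9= -0.56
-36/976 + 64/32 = 479/244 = 1.96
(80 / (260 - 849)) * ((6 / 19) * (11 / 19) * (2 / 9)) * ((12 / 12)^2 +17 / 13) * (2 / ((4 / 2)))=-35200 / 2764177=-0.01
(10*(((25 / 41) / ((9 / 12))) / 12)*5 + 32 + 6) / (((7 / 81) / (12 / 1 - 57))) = -6185160 / 287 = -21551.08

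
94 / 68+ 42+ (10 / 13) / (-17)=19155 / 442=43.34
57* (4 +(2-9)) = -171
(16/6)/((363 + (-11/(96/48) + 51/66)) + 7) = 44/6027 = 0.01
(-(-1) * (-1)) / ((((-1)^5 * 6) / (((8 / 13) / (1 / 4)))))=0.41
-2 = -2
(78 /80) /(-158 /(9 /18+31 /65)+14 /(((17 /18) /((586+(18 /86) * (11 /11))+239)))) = 3620643 /44824607840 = 0.00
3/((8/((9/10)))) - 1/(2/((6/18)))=41/240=0.17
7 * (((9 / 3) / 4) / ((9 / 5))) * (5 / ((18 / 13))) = 2275 / 216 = 10.53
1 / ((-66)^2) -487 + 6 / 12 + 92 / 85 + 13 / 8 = -483.79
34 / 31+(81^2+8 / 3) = 610523 / 93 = 6564.76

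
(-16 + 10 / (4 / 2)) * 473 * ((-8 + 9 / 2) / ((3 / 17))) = 619157 / 6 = 103192.83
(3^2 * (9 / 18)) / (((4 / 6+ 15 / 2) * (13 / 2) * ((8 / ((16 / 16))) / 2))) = 27 / 1274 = 0.02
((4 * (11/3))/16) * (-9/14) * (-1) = 33/56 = 0.59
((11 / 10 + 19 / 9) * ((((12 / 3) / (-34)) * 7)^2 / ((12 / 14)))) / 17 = 0.15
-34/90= -17/45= -0.38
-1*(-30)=30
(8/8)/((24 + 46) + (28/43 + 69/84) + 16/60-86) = -18060/257549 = -0.07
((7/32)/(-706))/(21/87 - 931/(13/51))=377/4443710848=0.00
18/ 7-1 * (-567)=3987/ 7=569.57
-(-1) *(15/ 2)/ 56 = 15/ 112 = 0.13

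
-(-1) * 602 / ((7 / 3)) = 258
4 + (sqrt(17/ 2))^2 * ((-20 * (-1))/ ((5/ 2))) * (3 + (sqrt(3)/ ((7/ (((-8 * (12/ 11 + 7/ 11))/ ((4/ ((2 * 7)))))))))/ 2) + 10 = 218 - 2584 * sqrt(3)/ 11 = -188.87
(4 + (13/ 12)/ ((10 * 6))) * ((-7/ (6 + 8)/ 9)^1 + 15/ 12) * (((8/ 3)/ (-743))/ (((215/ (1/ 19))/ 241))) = -697213/ 686086200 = -0.00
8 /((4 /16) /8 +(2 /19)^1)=4864 /83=58.60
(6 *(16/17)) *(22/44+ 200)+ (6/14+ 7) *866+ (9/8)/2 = 14405551/1904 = 7565.94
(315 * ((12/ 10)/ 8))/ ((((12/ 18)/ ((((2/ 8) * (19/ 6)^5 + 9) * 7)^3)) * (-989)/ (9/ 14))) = -7180394501791061606125/ 653186914320384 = -10992863.37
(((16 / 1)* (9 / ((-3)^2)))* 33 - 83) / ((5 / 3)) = 267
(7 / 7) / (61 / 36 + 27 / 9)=36 / 169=0.21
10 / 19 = 0.53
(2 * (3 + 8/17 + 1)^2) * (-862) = -9957824/289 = -34456.14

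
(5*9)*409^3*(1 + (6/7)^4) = 11382348758085/2401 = 4740670036.69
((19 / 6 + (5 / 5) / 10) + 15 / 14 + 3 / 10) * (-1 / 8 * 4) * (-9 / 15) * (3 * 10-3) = 13149 / 350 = 37.57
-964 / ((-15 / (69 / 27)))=22172 / 135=164.24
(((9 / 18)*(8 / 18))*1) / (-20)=-1 / 90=-0.01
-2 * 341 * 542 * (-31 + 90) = -21808996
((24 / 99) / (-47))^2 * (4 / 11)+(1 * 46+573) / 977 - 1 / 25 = 383646689078 / 646324848675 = 0.59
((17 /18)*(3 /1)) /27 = 17 /162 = 0.10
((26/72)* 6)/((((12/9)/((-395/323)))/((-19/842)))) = 0.04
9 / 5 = 1.80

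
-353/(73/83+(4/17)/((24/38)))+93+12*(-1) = -1064949/5300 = -200.93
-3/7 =-0.43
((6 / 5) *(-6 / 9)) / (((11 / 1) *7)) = -4 / 385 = -0.01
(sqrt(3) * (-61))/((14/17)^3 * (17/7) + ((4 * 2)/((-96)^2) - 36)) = 20308608 * sqrt(3)/11533535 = 3.05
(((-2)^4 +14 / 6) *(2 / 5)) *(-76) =-1672 / 3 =-557.33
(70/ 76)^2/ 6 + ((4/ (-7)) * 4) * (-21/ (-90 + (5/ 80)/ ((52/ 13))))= -19561033/ 49895976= -0.39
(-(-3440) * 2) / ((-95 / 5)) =-6880 / 19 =-362.11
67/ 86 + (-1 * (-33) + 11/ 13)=38711/ 1118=34.63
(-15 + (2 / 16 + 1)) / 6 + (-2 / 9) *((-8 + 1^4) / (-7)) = -365 / 144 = -2.53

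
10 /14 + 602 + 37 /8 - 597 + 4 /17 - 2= 8.57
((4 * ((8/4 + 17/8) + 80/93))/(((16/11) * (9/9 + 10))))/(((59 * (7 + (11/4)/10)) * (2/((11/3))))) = 203995/38321208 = 0.01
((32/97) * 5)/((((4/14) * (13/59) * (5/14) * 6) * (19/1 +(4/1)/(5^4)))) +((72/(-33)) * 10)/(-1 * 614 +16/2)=4845220040/7132343361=0.68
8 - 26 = -18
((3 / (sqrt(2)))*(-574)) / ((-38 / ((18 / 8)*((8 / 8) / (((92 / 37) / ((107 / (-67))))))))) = -46.31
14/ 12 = 7/ 6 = 1.17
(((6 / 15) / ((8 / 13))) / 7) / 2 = 0.05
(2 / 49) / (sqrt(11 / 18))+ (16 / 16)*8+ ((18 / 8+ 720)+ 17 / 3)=6*sqrt(22) / 539+ 8831 / 12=735.97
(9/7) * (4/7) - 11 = -503/49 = -10.27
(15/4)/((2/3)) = 45/8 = 5.62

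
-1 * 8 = -8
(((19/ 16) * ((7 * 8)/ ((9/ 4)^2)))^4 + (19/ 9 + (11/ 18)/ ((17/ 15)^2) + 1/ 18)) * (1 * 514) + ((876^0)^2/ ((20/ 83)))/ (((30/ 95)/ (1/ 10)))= 76159843881411633571/ 4976200947600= 15304816.80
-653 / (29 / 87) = -1959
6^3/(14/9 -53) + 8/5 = -6016/2315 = -2.60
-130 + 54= -76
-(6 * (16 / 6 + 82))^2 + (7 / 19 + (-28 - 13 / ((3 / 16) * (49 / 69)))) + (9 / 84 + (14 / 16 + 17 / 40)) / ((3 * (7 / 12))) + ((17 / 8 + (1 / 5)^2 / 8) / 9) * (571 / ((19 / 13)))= -10298030329 / 39900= -258096.00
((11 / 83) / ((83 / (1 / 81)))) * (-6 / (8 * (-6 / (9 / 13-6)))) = -253 / 19344312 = -0.00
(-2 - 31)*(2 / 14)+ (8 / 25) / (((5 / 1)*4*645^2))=-1716103111 / 364021875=-4.71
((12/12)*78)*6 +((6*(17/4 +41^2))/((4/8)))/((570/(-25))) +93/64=-507705/1216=-417.52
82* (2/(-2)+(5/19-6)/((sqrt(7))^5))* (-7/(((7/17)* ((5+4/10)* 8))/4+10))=379865* sqrt(7)/571634+24395/614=41.49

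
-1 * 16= -16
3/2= 1.50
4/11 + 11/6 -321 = -21041/66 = -318.80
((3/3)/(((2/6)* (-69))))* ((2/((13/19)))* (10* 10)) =-3800/299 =-12.71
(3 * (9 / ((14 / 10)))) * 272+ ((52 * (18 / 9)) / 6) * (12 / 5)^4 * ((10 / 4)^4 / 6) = 62928 / 7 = 8989.71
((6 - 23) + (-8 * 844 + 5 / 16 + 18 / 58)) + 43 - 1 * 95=-3164655 / 464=-6820.38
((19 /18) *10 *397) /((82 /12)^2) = 150860 /1681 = 89.74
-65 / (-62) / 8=65 / 496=0.13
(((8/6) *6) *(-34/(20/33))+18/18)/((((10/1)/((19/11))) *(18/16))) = -170164/2475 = -68.75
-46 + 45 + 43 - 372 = -330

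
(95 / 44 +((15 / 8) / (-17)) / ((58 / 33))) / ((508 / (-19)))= -3456005 / 44078144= -0.08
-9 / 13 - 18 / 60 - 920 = -119729 / 130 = -920.99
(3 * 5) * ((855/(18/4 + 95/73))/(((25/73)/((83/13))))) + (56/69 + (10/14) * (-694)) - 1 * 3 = 30934395707/759759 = 40716.06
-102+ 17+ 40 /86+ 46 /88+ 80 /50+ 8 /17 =-13177843 /160820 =-81.94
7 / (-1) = -7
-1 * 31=-31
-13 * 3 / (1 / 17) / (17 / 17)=-663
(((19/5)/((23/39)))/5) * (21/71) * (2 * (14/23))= 0.46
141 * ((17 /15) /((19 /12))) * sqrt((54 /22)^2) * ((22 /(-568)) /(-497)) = 64719 /3352265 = 0.02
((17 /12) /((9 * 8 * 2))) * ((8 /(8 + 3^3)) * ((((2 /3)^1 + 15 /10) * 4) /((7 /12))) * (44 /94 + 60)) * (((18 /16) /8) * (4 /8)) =6409 /45120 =0.14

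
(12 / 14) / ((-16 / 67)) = -201 / 56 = -3.59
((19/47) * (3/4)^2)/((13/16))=171/611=0.28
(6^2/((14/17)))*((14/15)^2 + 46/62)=382534/5425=70.51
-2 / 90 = -1 / 45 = -0.02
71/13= 5.46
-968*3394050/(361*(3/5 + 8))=-16427202000/15523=-1058249.18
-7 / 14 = -0.50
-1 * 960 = -960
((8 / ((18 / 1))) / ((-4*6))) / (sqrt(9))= -0.01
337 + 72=409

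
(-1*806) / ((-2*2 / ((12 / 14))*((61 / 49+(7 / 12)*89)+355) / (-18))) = -1828008 / 239999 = -7.62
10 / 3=3.33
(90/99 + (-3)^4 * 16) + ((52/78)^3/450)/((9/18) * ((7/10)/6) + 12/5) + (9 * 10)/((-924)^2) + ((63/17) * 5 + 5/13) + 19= 1671724053529979/1252393342200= 1334.82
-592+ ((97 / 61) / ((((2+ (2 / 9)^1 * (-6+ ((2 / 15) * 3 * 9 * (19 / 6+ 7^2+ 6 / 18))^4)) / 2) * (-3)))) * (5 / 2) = -30719030164837 / 51890253656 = -592.00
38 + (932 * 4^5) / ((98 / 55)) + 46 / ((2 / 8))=26255998 / 49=535836.69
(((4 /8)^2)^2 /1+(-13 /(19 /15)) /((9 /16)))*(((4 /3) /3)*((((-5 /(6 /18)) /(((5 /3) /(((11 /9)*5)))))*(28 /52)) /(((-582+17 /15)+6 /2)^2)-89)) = 131051504949029 /182207323584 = 719.24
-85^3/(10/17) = -2088025/2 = -1044012.50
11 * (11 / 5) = 121 / 5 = 24.20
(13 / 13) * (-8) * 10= -80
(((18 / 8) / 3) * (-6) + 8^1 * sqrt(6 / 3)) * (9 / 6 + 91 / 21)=-105 / 4 + 140 * sqrt(2) / 3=39.75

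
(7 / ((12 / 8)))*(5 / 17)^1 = 70 / 51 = 1.37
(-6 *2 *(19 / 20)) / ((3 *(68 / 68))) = -19 / 5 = -3.80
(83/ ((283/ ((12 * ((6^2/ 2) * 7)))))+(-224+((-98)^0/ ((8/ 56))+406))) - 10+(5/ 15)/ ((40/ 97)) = 21165811/ 33960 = 623.26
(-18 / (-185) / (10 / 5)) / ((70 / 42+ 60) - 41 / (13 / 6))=351 / 308395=0.00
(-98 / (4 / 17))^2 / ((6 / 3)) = 693889 / 8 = 86736.12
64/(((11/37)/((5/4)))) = 269.09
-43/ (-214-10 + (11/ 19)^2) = 15523/ 80743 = 0.19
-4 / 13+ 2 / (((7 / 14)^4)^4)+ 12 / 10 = 8519738 / 65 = 131072.89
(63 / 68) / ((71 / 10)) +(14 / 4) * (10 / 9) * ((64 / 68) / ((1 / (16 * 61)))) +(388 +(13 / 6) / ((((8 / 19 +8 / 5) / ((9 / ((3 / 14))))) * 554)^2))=27042113362278737 / 6828090384384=3960.42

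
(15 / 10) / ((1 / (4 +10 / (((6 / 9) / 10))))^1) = 231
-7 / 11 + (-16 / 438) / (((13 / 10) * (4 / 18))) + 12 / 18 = -3011 / 31317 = -0.10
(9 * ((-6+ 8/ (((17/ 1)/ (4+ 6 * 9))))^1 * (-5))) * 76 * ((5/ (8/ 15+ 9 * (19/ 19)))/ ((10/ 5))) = -46426500/ 2431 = -19097.70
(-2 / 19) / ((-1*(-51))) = -2 / 969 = -0.00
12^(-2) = 1 / 144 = 0.01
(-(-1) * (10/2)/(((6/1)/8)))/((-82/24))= -80/41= -1.95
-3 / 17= -0.18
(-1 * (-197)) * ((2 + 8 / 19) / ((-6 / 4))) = -18124 / 57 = -317.96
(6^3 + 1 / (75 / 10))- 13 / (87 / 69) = 89533 / 435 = 205.82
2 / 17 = 0.12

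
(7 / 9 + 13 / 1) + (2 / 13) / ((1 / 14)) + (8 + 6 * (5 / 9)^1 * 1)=3190 / 117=27.26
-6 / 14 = -3 / 7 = -0.43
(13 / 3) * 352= 4576 / 3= 1525.33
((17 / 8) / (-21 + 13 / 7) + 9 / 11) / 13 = 8339 / 153296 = 0.05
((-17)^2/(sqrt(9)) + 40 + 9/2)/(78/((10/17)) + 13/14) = 2275/2157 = 1.05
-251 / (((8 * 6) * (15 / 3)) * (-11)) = 251 / 2640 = 0.10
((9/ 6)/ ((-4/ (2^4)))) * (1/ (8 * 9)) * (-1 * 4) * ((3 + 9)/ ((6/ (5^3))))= 250/ 3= 83.33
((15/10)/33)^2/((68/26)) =13/16456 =0.00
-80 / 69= -1.16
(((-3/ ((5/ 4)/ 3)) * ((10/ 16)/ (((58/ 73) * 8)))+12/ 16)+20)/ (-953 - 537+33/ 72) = -7971/ 592412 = -0.01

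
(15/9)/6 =5/18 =0.28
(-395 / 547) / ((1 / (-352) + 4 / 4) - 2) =139040 / 193091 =0.72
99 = 99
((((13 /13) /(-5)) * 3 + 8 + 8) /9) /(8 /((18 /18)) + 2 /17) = 0.21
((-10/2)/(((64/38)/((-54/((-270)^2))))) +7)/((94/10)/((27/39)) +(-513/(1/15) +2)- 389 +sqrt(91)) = -21965916421/25310625785472- 907485 * sqrt(91)/8436875261824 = -0.00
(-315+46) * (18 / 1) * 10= -48420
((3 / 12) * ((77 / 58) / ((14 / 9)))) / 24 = 33 / 3712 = 0.01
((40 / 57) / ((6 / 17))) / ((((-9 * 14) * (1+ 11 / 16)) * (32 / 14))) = -170 / 41553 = -0.00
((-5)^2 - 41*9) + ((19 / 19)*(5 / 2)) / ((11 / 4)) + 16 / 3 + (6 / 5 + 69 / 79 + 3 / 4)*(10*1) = -309.52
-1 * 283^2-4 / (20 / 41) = -400486 / 5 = -80097.20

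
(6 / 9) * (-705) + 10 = -460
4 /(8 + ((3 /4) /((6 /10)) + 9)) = 16 /73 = 0.22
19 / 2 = 9.50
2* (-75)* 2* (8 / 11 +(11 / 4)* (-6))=52050 / 11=4731.82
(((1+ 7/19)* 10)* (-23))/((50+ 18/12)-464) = 2392/3135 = 0.76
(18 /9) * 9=18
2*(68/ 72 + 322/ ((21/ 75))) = 2301.89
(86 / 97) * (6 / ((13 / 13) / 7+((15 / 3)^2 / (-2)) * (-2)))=903 / 4268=0.21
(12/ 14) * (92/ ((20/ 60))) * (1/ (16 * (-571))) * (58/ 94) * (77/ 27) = -7337/ 161022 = -0.05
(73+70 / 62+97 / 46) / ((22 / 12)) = 326145 / 7843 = 41.58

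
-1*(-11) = 11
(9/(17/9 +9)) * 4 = 162/49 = 3.31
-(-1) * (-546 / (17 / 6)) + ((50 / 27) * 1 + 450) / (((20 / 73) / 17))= 12780718 / 459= 27844.70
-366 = -366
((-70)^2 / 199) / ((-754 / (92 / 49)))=-4600 / 75023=-0.06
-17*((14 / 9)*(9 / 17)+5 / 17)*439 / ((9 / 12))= -33364 / 3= -11121.33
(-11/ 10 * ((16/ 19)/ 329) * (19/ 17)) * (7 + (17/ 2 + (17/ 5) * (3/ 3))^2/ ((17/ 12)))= -33616/ 99875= -0.34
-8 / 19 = -0.42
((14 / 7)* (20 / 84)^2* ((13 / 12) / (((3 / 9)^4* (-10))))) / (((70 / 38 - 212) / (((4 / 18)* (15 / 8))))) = 6175 / 3130512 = 0.00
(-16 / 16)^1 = -1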